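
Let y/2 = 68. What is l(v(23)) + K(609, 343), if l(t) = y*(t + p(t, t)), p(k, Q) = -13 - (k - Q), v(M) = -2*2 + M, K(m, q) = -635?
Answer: 181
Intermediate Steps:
v(M) = -4 + M
p(k, Q) = -13 + Q - k (p(k, Q) = -13 + (Q - k) = -13 + Q - k)
y = 136 (y = 2*68 = 136)
l(t) = -1768 + 136*t (l(t) = 136*(t + (-13 + t - t)) = 136*(t - 13) = 136*(-13 + t) = -1768 + 136*t)
l(v(23)) + K(609, 343) = (-1768 + 136*(-4 + 23)) - 635 = (-1768 + 136*19) - 635 = (-1768 + 2584) - 635 = 816 - 635 = 181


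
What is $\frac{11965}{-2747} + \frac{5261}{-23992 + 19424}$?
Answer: $- \frac{69108087}{12548296} \approx -5.5074$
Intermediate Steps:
$\frac{11965}{-2747} + \frac{5261}{-23992 + 19424} = 11965 \left(- \frac{1}{2747}\right) + \frac{5261}{-4568} = - \frac{11965}{2747} + 5261 \left(- \frac{1}{4568}\right) = - \frac{11965}{2747} - \frac{5261}{4568} = - \frac{69108087}{12548296}$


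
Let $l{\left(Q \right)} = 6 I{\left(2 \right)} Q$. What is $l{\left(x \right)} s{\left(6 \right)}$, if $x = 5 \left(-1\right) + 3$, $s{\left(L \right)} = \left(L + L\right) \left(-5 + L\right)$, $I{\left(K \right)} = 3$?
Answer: $-432$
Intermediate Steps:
$s{\left(L \right)} = 2 L \left(-5 + L\right)$
$x = -2$ ($x = -5 + 3 = -2$)
$l{\left(Q \right)} = 18 Q$ ($l{\left(Q \right)} = 6 \cdot 3 Q = 18 Q$)
$l{\left(x \right)} s{\left(6 \right)} = 18 \left(-2\right) 2 \cdot 6 \left(-5 + 6\right) = - 36 \cdot 2 \cdot 6 \cdot 1 = \left(-36\right) 12 = -432$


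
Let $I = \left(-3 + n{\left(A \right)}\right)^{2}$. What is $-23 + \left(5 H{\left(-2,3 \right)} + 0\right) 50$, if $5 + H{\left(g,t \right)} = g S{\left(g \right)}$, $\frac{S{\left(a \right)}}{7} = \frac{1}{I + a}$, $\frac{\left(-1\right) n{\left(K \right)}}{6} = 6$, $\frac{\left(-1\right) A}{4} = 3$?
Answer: $- \frac{276741}{217} \approx -1275.3$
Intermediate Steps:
$A = -12$ ($A = \left(-4\right) 3 = -12$)
$n{\left(K \right)} = -36$ ($n{\left(K \right)} = \left(-6\right) 6 = -36$)
$I = 1521$ ($I = \left(-3 - 36\right)^{2} = \left(-39\right)^{2} = 1521$)
$S{\left(a \right)} = \frac{7}{1521 + a}$
$H{\left(g,t \right)} = -5 + \frac{7 g}{1521 + g}$ ($H{\left(g,t \right)} = -5 + g \frac{7}{1521 + g} = -5 + \frac{7 g}{1521 + g}$)
$-23 + \left(5 H{\left(-2,3 \right)} + 0\right) 50 = -23 + \left(5 \frac{-7605 + 2 \left(-2\right)}{1521 - 2} + 0\right) 50 = -23 + \left(5 \frac{-7605 - 4}{1519} + 0\right) 50 = -23 + \left(5 \cdot \frac{1}{1519} \left(-7609\right) + 0\right) 50 = -23 + \left(5 \left(- \frac{1087}{217}\right) + 0\right) 50 = -23 + \left(- \frac{5435}{217} + 0\right) 50 = -23 - \frac{271750}{217} = - \frac{276741}{217}$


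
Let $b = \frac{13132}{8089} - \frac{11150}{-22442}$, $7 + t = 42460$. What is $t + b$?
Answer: $\frac{3853509849404}{90766669} \approx 42455.0$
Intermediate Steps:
$t = 42453$ ($t = -7 + 42460 = 42453$)
$b = \frac{192450347}{90766669}$ ($b = 13132 \cdot \frac{1}{8089} - - \frac{5575}{11221} = \frac{13132}{8089} + \frac{5575}{11221} = \frac{192450347}{90766669} \approx 2.1203$)
$t + b = 42453 + \frac{192450347}{90766669} = \frac{3853509849404}{90766669}$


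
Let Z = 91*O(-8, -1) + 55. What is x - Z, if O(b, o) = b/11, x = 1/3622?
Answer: 445517/39842 ≈ 11.182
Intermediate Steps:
x = 1/3622 ≈ 0.00027609
O(b, o) = b/11 (O(b, o) = b*(1/11) = b/11)
Z = -123/11 (Z = 91*((1/11)*(-8)) + 55 = 91*(-8/11) + 55 = -728/11 + 55 = -123/11 ≈ -11.182)
x - Z = 1/3622 - 1*(-123/11) = 1/3622 + 123/11 = 445517/39842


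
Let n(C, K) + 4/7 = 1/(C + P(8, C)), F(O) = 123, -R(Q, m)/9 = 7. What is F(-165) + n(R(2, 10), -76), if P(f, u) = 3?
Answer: 51413/420 ≈ 122.41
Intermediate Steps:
R(Q, m) = -63 (R(Q, m) = -9*7 = -63)
n(C, K) = -4/7 + 1/(3 + C) (n(C, K) = -4/7 + 1/(C + 3) = -4/7 + 1/(3 + C))
F(-165) + n(R(2, 10), -76) = 123 + (-5 - 4*(-63))/(7*(3 - 63)) = 123 + (⅐)*(-5 + 252)/(-60) = 123 + (⅐)*(-1/60)*247 = 123 - 247/420 = 51413/420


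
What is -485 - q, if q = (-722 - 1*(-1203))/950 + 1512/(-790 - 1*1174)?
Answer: -226105321/466450 ≈ -484.74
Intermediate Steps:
q = -122929/466450 (q = (-722 + 1203)*(1/950) + 1512/(-790 - 1174) = 481*(1/950) + 1512/(-1964) = 481/950 + 1512*(-1/1964) = 481/950 - 378/491 = -122929/466450 ≈ -0.26354)
-485 - q = -485 - 1*(-122929/466450) = -485 + 122929/466450 = -226105321/466450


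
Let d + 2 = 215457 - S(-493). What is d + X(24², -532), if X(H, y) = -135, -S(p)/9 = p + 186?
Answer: 212557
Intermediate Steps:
S(p) = -1674 - 9*p (S(p) = -9*(p + 186) = -9*(186 + p) = -1674 - 9*p)
d = 212692 (d = -2 + (215457 - (-1674 - 9*(-493))) = -2 + (215457 - (-1674 + 4437)) = -2 + (215457 - 1*2763) = -2 + (215457 - 2763) = -2 + 212694 = 212692)
d + X(24², -532) = 212692 - 135 = 212557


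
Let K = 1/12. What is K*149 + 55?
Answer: 809/12 ≈ 67.417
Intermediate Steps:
K = 1/12 ≈ 0.083333
K*149 + 55 = (1/12)*149 + 55 = 149/12 + 55 = 809/12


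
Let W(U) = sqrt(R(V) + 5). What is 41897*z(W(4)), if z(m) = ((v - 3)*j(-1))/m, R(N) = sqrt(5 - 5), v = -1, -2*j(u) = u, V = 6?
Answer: -83794*sqrt(5)/5 ≈ -37474.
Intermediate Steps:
j(u) = -u/2
R(N) = 0 (R(N) = sqrt(0) = 0)
W(U) = sqrt(5) (W(U) = sqrt(0 + 5) = sqrt(5))
z(m) = -2/m (z(m) = ((-1 - 3)*(-1/2*(-1)))/m = (-4*1/2)/m = -2/m)
41897*z(W(4)) = 41897*(-2*sqrt(5)/5) = -83794*sqrt(5)/5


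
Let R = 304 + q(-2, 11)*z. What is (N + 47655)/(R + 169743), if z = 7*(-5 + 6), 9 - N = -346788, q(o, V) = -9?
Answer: 98613/42496 ≈ 2.3205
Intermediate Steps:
N = 346797 (N = 9 - 1*(-346788) = 9 + 346788 = 346797)
z = 7 (z = 7*1 = 7)
R = 241 (R = 304 - 9*7 = 304 - 63 = 241)
(N + 47655)/(R + 169743) = (346797 + 47655)/(241 + 169743) = 394452/169984 = 394452*(1/169984) = 98613/42496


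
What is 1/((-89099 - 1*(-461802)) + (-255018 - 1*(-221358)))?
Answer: 1/339043 ≈ 2.9495e-6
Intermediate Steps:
1/((-89099 - 1*(-461802)) + (-255018 - 1*(-221358))) = 1/((-89099 + 461802) + (-255018 + 221358)) = 1/(372703 - 33660) = 1/339043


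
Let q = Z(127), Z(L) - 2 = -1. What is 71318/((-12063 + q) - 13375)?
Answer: -71318/25437 ≈ -2.8037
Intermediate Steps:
Z(L) = 1 (Z(L) = 2 - 1 = 1)
q = 1
71318/((-12063 + q) - 13375) = 71318/((-12063 + 1) - 13375) = 71318/(-12062 - 13375) = 71318/(-25437) = 71318*(-1/25437) = -71318/25437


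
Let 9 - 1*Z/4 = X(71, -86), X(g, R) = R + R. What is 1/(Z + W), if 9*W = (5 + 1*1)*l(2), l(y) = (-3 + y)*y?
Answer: 3/2168 ≈ 0.0013838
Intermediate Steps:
l(y) = y*(-3 + y)
X(g, R) = 2*R
Z = 724 (Z = 36 - 8*(-86) = 36 - 4*(-172) = 36 + 688 = 724)
W = -4/3 (W = ((5 + 1*1)*(2*(-3 + 2)))/9 = ((5 + 1)*(2*(-1)))/9 = (6*(-2))/9 = (⅑)*(-12) = -4/3 ≈ -1.3333)
1/(Z + W) = 1/(724 - 4/3) = 1/(2168/3) = 3/2168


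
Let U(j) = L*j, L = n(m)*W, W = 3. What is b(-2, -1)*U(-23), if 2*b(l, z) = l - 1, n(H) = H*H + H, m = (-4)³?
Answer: 417312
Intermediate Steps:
m = -64
n(H) = H + H² (n(H) = H² + H = H + H²)
b(l, z) = -½ + l/2 (b(l, z) = (l - 1)/2 = (-1 + l)/2 = -½ + l/2)
L = 12096 (L = -64*(1 - 64)*3 = -64*(-63)*3 = 4032*3 = 12096)
U(j) = 12096*j
b(-2, -1)*U(-23) = (-½ + (½)*(-2))*(12096*(-23)) = (-½ - 1)*(-278208) = -3/2*(-278208) = 417312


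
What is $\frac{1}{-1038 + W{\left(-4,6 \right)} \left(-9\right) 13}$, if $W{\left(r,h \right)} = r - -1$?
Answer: $- \frac{1}{687} \approx -0.0014556$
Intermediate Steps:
$W{\left(r,h \right)} = 1 + r$ ($W{\left(r,h \right)} = r + 1 = 1 + r$)
$\frac{1}{-1038 + W{\left(-4,6 \right)} \left(-9\right) 13} = \frac{1}{-1038 + \left(1 - 4\right) \left(-9\right) 13} = \frac{1}{-1038 + \left(-3\right) \left(-9\right) 13} = \frac{1}{-1038 + 27 \cdot 13} = \frac{1}{-1038 + 351} = \frac{1}{-687} = - \frac{1}{687}$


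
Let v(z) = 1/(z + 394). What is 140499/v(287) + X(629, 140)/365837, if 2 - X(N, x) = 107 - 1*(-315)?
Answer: 35003217943083/365837 ≈ 9.5680e+7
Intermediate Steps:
X(N, x) = -420 (X(N, x) = 2 - (107 - 1*(-315)) = 2 - (107 + 315) = 2 - 1*422 = 2 - 422 = -420)
v(z) = 1/(394 + z)
140499/v(287) + X(629, 140)/365837 = 140499/(1/(394 + 287)) - 420/365837 = 140499/(1/681) - 420*1/365837 = 140499/(1/681) - 420/365837 = 140499*681 - 420/365837 = 95679819 - 420/365837 = 35003217943083/365837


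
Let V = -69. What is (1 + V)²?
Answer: 4624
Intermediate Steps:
(1 + V)² = (1 - 69)² = (-68)² = 4624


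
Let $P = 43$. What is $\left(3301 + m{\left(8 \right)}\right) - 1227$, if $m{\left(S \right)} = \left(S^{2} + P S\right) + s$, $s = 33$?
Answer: $2515$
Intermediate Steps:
$m{\left(S \right)} = 33 + S^{2} + 43 S$ ($m{\left(S \right)} = \left(S^{2} + 43 S\right) + 33 = 33 + S^{2} + 43 S$)
$\left(3301 + m{\left(8 \right)}\right) - 1227 = \left(3301 + \left(33 + 8^{2} + 43 \cdot 8\right)\right) - 1227 = \left(3301 + \left(33 + 64 + 344\right)\right) - 1227 = \left(3301 + 441\right) - 1227 = 3742 - 1227 = 2515$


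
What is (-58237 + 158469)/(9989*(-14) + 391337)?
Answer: 100232/251491 ≈ 0.39855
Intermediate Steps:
(-58237 + 158469)/(9989*(-14) + 391337) = 100232/(-139846 + 391337) = 100232/251491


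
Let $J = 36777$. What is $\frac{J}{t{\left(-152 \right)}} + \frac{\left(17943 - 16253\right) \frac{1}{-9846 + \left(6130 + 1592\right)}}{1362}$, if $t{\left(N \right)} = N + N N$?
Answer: $\frac{13294119137}{8299695672} \approx 1.6018$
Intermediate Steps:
$t{\left(N \right)} = N + N^{2}$
$\frac{J}{t{\left(-152 \right)}} + \frac{\left(17943 - 16253\right) \frac{1}{-9846 + \left(6130 + 1592\right)}}{1362} = \frac{36777}{\left(-152\right) \left(1 - 152\right)} + \frac{\left(17943 - 16253\right) \frac{1}{-9846 + \left(6130 + 1592\right)}}{1362} = \frac{36777}{\left(-152\right) \left(-151\right)} + \frac{1690}{-9846 + 7722} \cdot \frac{1}{1362} = \frac{36777}{22952} + \frac{1690}{-2124} \cdot \frac{1}{1362} = 36777 \cdot \frac{1}{22952} + 1690 \left(- \frac{1}{2124}\right) \frac{1}{1362} = \frac{36777}{22952} - \frac{845}{1446444} = \frac{13294119137}{8299695672}$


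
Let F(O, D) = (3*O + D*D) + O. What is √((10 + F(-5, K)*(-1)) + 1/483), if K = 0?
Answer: √6999153/483 ≈ 5.4774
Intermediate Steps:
F(O, D) = D² + 4*O (F(O, D) = (3*O + D²) + O = (D² + 3*O) + O = D² + 4*O)
√((10 + F(-5, K)*(-1)) + 1/483) = √((10 + (0² + 4*(-5))*(-1)) + 1/483) = √((10 + (0 - 20)*(-1)) + 1/483) = √((10 - 20*(-1)) + 1/483) = √((10 + 20) + 1/483) = √(30 + 1/483) = √(14491/483) = √6999153/483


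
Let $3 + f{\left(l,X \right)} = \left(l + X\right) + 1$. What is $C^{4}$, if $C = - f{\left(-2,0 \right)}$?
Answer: $256$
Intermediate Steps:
$f{\left(l,X \right)} = -2 + X + l$ ($f{\left(l,X \right)} = -3 + \left(\left(l + X\right) + 1\right) = -3 + \left(\left(X + l\right) + 1\right) = -3 + \left(1 + X + l\right) = -2 + X + l$)
$C = 4$ ($C = - (-2 + 0 - 2) = \left(-1\right) \left(-4\right) = 4$)
$C^{4} = 4^{4} = 256$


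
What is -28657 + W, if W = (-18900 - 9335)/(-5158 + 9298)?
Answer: -23733643/828 ≈ -28664.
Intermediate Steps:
W = -5647/828 (W = -28235/4140 = -28235*1/4140 = -5647/828 ≈ -6.8200)
-28657 + W = -28657 - 5647/828 = -23733643/828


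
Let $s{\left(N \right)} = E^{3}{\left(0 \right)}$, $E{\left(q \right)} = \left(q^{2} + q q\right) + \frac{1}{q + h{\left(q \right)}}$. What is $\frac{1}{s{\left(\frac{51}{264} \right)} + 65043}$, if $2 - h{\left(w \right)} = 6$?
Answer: $\frac{64}{4162751} \approx 1.5374 \cdot 10^{-5}$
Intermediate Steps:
$h{\left(w \right)} = -4$ ($h{\left(w \right)} = 2 - 6 = -4$)
$E{\left(q \right)} = \frac{1}{-4 + q} + 2 q^{2}$ ($E{\left(q \right)} = \left(q^{2} + q q\right) + \frac{1}{q - 4} = \left(q^{2} + q^{2}\right) + \frac{1}{-4 + q} = 2 q^{2} + \frac{1}{-4 + q} = \frac{1}{-4 + q} + 2 q^{2}$)
$s{\left(N \right)} = - \frac{1}{64}$ ($s{\left(N \right)} = \left(\frac{1 - 8 \cdot 0^{2} + 2 \cdot 0^{3}}{-4 + 0}\right)^{3} = \left(\frac{1 - 0 + 2 \cdot 0}{-4}\right)^{3} = \left(- \frac{1 + 0 + 0}{4}\right)^{3} = \left(\left(- \frac{1}{4}\right) 1\right)^{3} = \left(- \frac{1}{4}\right)^{3} = - \frac{1}{64}$)
$\frac{1}{s{\left(\frac{51}{264} \right)} + 65043} = \frac{1}{- \frac{1}{64} + 65043} = \frac{1}{\frac{4162751}{64}} = \frac{64}{4162751}$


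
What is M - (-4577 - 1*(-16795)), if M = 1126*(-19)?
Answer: -33612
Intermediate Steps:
M = -21394
M - (-4577 - 1*(-16795)) = -21394 - (-4577 - 1*(-16795)) = -21394 - (-4577 + 16795) = -21394 - 1*12218 = -21394 - 12218 = -33612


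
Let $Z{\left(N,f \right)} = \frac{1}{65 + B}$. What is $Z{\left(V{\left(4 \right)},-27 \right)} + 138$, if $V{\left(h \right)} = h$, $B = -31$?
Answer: $\frac{4693}{34} \approx 138.03$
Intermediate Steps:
$Z{\left(N,f \right)} = \frac{1}{34}$ ($Z{\left(N,f \right)} = \frac{1}{65 - 31} = \frac{1}{34}$)
$Z{\left(V{\left(4 \right)},-27 \right)} + 138 = \frac{1}{34} + 138 = \frac{4693}{34}$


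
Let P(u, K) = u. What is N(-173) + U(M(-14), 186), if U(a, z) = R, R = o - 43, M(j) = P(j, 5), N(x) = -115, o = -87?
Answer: -245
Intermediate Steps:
M(j) = j
R = -130 (R = -87 - 43 = -130)
U(a, z) = -130
N(-173) + U(M(-14), 186) = -115 - 130 = -245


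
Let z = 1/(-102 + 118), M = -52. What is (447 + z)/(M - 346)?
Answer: -7153/6368 ≈ -1.1233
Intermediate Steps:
z = 1/16 ≈ 0.062500
(447 + z)/(M - 346) = (447 + 1/16)/(-52 - 346) = (7153/16)/(-398) = (7153/16)*(-1/398) = -7153/6368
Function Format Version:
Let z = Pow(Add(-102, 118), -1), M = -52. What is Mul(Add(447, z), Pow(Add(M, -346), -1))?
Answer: Rational(-7153, 6368) ≈ -1.1233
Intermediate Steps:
z = Rational(1, 16) (z = Pow(16, -1) = Rational(1, 16) ≈ 0.062500)
Mul(Add(447, z), Pow(Add(M, -346), -1)) = Mul(Add(447, Rational(1, 16)), Pow(Add(-52, -346), -1)) = Mul(Rational(7153, 16), Pow(-398, -1)) = Mul(Rational(7153, 16), Rational(-1, 398)) = Rational(-7153, 6368)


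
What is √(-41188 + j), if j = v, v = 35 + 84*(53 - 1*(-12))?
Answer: I*√35693 ≈ 188.93*I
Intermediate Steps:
v = 5495 (v = 35 + 84*(53 + 12) = 35 + 84*65 = 35 + 5460 = 5495)
j = 5495
√(-41188 + j) = √(-41188 + 5495) = √(-35693) = I*√35693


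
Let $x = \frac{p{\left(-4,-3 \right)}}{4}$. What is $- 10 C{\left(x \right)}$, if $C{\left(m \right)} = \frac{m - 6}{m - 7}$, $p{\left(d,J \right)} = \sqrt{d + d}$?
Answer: $- \frac{850}{99} + \frac{10 i \sqrt{2}}{99} \approx -8.5859 + 0.14285 i$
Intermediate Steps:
$p{\left(d,J \right)} = \sqrt{2} \sqrt{d}$ ($p{\left(d,J \right)} = \sqrt{2 d} = \sqrt{2} \sqrt{d}$)
$x = \frac{i \sqrt{2}}{2}$ ($x = \frac{\sqrt{2} \sqrt{-4}}{4} = \sqrt{2} \cdot 2 i \frac{1}{4} = 2 i \sqrt{2} \cdot \frac{1}{4} = \frac{i \sqrt{2}}{2} \approx 0.70711 i$)
$C{\left(m \right)} = \frac{-6 + m}{-7 + m}$
$- 10 C{\left(x \right)} = - 10 \frac{-6 + \frac{i \sqrt{2}}{2}}{-7 + \frac{i \sqrt{2}}{2}} = - \frac{10 \left(-6 + \frac{i \sqrt{2}}{2}\right)}{-7 + \frac{i \sqrt{2}}{2}}$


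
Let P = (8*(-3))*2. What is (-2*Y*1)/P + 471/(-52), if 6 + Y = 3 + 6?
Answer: -929/104 ≈ -8.9327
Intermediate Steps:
Y = 3 (Y = -6 + (3 + 6) = -6 + 9 = 3)
P = -48 (P = -24*2 = -48)
(-2*Y*1)/P + 471/(-52) = (-2*3*1)/(-48) + 471/(-52) = -6*1*(-1/48) + 471*(-1/52) = -6*(-1/48) - 471/52 = ⅛ - 471/52 = -929/104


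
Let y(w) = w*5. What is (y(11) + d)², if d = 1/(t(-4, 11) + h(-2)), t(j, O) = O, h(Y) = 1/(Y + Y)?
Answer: 5612161/1849 ≈ 3035.2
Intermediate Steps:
h(Y) = 1/(2*Y)
y(w) = 5*w
d = 4/43 (d = 1/(11 + (½)/(-2)) = 1/(11 + (½)*(-½)) = 1/(11 - ¼) = 1/(43/4) = 4/43 ≈ 0.093023)
(y(11) + d)² = (5*11 + 4/43)² = (55 + 4/43)² = (2369/43)² = 5612161/1849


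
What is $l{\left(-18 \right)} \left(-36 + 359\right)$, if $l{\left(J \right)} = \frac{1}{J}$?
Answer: $- \frac{323}{18} \approx -17.944$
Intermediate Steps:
$l{\left(-18 \right)} \left(-36 + 359\right) = \frac{-36 + 359}{-18} = \left(- \frac{1}{18}\right) 323 = - \frac{323}{18}$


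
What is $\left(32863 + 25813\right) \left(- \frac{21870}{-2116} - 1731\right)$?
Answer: $- \frac{53408743494}{529} \approx -1.0096 \cdot 10^{8}$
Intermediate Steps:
$\left(32863 + 25813\right) \left(- \frac{21870}{-2116} - 1731\right) = 58676 \left(\left(-21870\right) \left(- \frac{1}{2116}\right) - 1731\right) = 58676 \left(\frac{10935}{1058} - 1731\right) = 58676 \left(- \frac{1820463}{1058}\right) = - \frac{53408743494}{529}$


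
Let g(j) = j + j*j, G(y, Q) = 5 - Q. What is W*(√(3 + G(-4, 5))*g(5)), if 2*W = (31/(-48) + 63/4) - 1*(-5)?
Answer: 4825*√3/16 ≈ 522.32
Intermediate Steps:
g(j) = j + j²
W = 965/96 (W = ((31/(-48) + 63/4) - 1*(-5))/2 = ((31*(-1/48) + 63*(¼)) + 5)/2 = ((-31/48 + 63/4) + 5)/2 = (725/48 + 5)/2 = (½)*(965/48) = 965/96 ≈ 10.052)
W*(√(3 + G(-4, 5))*g(5)) = 965*(√(3 + (5 - 1*5))*(5*(1 + 5)))/96 = 965*(√(3 + (5 - 5))*(5*6))/96 = 965*(√(3 + 0)*30)/96 = 965*(√3*30)/96 = 965*(30*√3)/96 = 4825*√3/16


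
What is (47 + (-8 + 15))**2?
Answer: 2916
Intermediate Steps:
(47 + (-8 + 15))**2 = (47 + 7)**2 = 54**2 = 2916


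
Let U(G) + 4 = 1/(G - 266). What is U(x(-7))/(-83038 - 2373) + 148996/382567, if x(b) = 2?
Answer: 3360041275303/8626313529768 ≈ 0.38951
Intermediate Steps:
U(G) = -4 + 1/(-266 + G) (U(G) = -4 + 1/(G - 266) = -4 + 1/(-266 + G))
U(x(-7))/(-83038 - 2373) + 148996/382567 = ((1065 - 4*2)/(-266 + 2))/(-83038 - 2373) + 148996/382567 = ((1065 - 8)/(-264))/(-85411) + 148996*(1/382567) = -1/264*1057*(-1/85411) + 148996/382567 = -1057/264*(-1/85411) + 148996/382567 = 1057/22548504 + 148996/382567 = 3360041275303/8626313529768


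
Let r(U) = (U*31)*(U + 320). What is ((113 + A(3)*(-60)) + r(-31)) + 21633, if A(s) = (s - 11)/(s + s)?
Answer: -255903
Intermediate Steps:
A(s) = (-11 + s)/(2*s) (A(s) = (-11 + s)/((2*s)) = (-11 + s)*(1/(2*s)) = (-11 + s)/(2*s))
r(U) = 31*U*(320 + U) (r(U) = (31*U)*(320 + U) = 31*U*(320 + U))
((113 + A(3)*(-60)) + r(-31)) + 21633 = ((113 + ((½)*(-11 + 3)/3)*(-60)) + 31*(-31)*(320 - 31)) + 21633 = ((113 + ((½)*(⅓)*(-8))*(-60)) + 31*(-31)*289) + 21633 = ((113 - 4/3*(-60)) - 277729) + 21633 = ((113 + 80) - 277729) + 21633 = (193 - 277729) + 21633 = -277536 + 21633 = -255903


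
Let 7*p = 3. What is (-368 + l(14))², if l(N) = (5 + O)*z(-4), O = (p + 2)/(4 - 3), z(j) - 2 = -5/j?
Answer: 5793649/49 ≈ 1.1824e+5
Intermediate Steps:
p = 3/7 (p = (⅐)*3 = 3/7 ≈ 0.42857)
z(j) = 2 - 5/j
O = 17/7 (O = (3/7 + 2)/(4 - 3) = (17/7)/1 = (17/7)*1 = 17/7 ≈ 2.4286)
l(N) = 169/7 (l(N) = (5 + 17/7)*(2 - 5/(-4)) = 52*(2 - 5*(-¼))/7 = 52*(2 + 5/4)/7 = (52/7)*(13/4) = 169/7)
(-368 + l(14))² = (-368 + 169/7)² = (-2407/7)² = 5793649/49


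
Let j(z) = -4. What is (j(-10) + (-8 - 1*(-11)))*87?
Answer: -87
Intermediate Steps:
(j(-10) + (-8 - 1*(-11)))*87 = (-4 + (-8 - 1*(-11)))*87 = (-4 + (-8 + 11))*87 = (-4 + 3)*87 = -1*87 = -87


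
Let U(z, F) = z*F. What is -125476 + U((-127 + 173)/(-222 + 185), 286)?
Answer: -4655768/37 ≈ -1.2583e+5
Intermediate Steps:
U(z, F) = F*z
-125476 + U((-127 + 173)/(-222 + 185), 286) = -125476 + 286*((-127 + 173)/(-222 + 185)) = -125476 + 286*(46/(-37)) = -125476 + 286*(46*(-1/37)) = -125476 + 286*(-46/37) = -125476 - 13156/37 = -4655768/37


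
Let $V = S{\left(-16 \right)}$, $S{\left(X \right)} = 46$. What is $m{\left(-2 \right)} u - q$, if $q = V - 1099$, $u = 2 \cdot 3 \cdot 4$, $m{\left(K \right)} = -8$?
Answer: $861$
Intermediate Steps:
$V = 46$
$u = 24$ ($u = 6 \cdot 4 = 24$)
$q = -1053$ ($q = 46 - 1099 = -1053$)
$m{\left(-2 \right)} u - q = \left(-8\right) 24 - -1053 = -192 + 1053 = 861$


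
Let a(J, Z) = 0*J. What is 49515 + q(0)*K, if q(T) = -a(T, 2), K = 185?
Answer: 49515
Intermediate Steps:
a(J, Z) = 0
q(T) = 0 (q(T) = -1*0 = 0)
49515 + q(0)*K = 49515 + 0*185 = 49515 + 0 = 49515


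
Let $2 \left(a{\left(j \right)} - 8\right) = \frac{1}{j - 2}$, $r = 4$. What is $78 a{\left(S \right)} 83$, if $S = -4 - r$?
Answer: $\frac{514683}{10} \approx 51468.0$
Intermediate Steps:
$S = -8$ ($S = -4 - 4 = -8$)
$a{\left(j \right)} = 8 + \frac{1}{2 \left(-2 + j\right)}$ ($a{\left(j \right)} = 8 + \frac{1}{2 \left(j - 2\right)} = 8 + \frac{1}{2 \left(-2 + j\right)}$)
$78 a{\left(S \right)} 83 = 78 \frac{-31 + 16 \left(-8\right)}{2 \left(-2 - 8\right)} 83 = 78 \frac{-31 - 128}{2 \left(-10\right)} 83 = 78 \cdot \frac{1}{2} \left(- \frac{1}{10}\right) \left(-159\right) 83 = 78 \cdot \frac{159}{20} \cdot 83 = \frac{6201}{10} \cdot 83 = \frac{514683}{10}$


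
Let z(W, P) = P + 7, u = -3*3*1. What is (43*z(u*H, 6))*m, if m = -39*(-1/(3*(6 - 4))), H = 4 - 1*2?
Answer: 7267/2 ≈ 3633.5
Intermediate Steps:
u = -9 (u = -9*1 = -9)
H = 2 (H = 4 - 2 = 2)
m = 13/2 (m = -39/((-3*2)) = -39/(-6) = -39*(-1/6) = 13/2 ≈ 6.5000)
z(W, P) = 7 + P
(43*z(u*H, 6))*m = (43*(7 + 6))*(13/2) = (43*13)*(13/2) = 559*(13/2) = 7267/2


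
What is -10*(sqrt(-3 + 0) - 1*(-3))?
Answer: -30 - 10*I*sqrt(3) ≈ -30.0 - 17.32*I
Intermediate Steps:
-10*(sqrt(-3 + 0) - 1*(-3)) = -10*(sqrt(-3) + 3) = -10*(I*sqrt(3) + 3) = -10*(3 + I*sqrt(3)) = -30 - 10*I*sqrt(3)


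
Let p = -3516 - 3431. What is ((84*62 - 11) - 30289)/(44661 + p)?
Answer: -12546/18857 ≈ -0.66532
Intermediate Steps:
p = -6947
((84*62 - 11) - 30289)/(44661 + p) = ((84*62 - 11) - 30289)/(44661 - 6947) = ((5208 - 11) - 30289)/37714 = (5197 - 30289)*(1/37714) = -25092*1/37714 = -12546/18857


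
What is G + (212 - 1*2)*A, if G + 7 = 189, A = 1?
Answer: 392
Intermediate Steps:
G = 182 (G = -7 + 189 = 182)
G + (212 - 1*2)*A = 182 + (212 - 1*2)*1 = 182 + (212 - 2)*1 = 182 + 210*1 = 182 + 210 = 392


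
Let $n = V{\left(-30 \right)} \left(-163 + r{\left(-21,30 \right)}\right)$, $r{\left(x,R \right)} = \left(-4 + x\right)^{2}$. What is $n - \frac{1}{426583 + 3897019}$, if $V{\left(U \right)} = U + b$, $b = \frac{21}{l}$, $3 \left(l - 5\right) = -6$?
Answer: $- \frac{45942594853}{4323602} \approx -10626.0$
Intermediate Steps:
$l = 3$ ($l = 5 + \frac{1}{3} \left(-6\right) = 5 - 2 = 3$)
$b = 7$ ($b = \frac{21}{3} = 21 \cdot \frac{1}{3} = 7$)
$V{\left(U \right)} = 7 + U$ ($V{\left(U \right)} = U + 7 = 7 + U$)
$n = -10626$ ($n = \left(7 - 30\right) \left(-163 + \left(-4 - 21\right)^{2}\right) = - 23 \left(-163 + \left(-25\right)^{2}\right) = - 23 \left(-163 + 625\right) = \left(-23\right) 462 = -10626$)
$n - \frac{1}{426583 + 3897019} = -10626 - \frac{1}{426583 + 3897019} = -10626 - \frac{1}{4323602} = - \frac{45942594853}{4323602}$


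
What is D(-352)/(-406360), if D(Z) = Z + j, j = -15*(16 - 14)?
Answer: 191/203180 ≈ 0.00094005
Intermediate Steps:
j = -30 (j = -15*2 = -30)
D(Z) = -30 + Z (D(Z) = Z - 30 = -30 + Z)
D(-352)/(-406360) = (-30 - 352)/(-406360) = -382*(-1/406360) = 191/203180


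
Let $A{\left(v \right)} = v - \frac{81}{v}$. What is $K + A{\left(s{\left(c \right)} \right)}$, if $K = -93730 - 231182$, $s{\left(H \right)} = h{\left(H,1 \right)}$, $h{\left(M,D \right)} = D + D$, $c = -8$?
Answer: $- \frac{649901}{2} \approx -3.2495 \cdot 10^{5}$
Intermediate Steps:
$h{\left(M,D \right)} = 2 D$
$s{\left(H \right)} = 2$ ($s{\left(H \right)} = 2 \cdot 1 = 2$)
$K = -324912$
$K + A{\left(s{\left(c \right)} \right)} = -324912 + \left(2 - \frac{81}{2}\right) = -324912 - \frac{77}{2} = - \frac{649901}{2}$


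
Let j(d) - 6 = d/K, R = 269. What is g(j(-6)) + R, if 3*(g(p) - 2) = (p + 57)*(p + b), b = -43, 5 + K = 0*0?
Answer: -12378/25 ≈ -495.12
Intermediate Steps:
K = -5 (K = -5 + 0*0 = -5 + 0 = -5)
j(d) = 6 - d/5 (j(d) = 6 + d/(-5) = 6 + d*(-⅕) = 6 - d/5)
g(p) = 2 + (-43 + p)*(57 + p)/3 (g(p) = 2 + ((p + 57)*(p - 43))/3 = 2 + ((57 + p)*(-43 + p))/3 = 2 + ((-43 + p)*(57 + p))/3 = 2 + (-43 + p)*(57 + p)/3)
g(j(-6)) + R = (-815 + (6 - ⅕*(-6))²/3 + 14*(6 - ⅕*(-6))/3) + 269 = (-815 + (6 + 6/5)²/3 + 14*(6 + 6/5)/3) + 269 = (-815 + (36/5)²/3 + (14/3)*(36/5)) + 269 = (-815 + (⅓)*(1296/25) + 168/5) + 269 = (-815 + 432/25 + 168/5) + 269 = -19103/25 + 269 = -12378/25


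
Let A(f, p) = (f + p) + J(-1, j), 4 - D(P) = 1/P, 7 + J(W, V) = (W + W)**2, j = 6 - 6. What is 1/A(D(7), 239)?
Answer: 7/1679 ≈ 0.0041692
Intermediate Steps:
j = 0
J(W, V) = -7 + 4*W**2 (J(W, V) = -7 + (W + W)**2 = -7 + (2*W)**2 = -7 + 4*W**2)
D(P) = 4 - 1/P
A(f, p) = -3 + f + p (A(f, p) = (f + p) + (-7 + 4*(-1)**2) = (f + p) + (-7 + 4*1) = (f + p) + (-7 + 4) = (f + p) - 3 = -3 + f + p)
1/A(D(7), 239) = 1/(-3 + (4 - 1/7) + 239) = 1/(-3 + 27/7 + 239) = 1/(1679/7) = 7/1679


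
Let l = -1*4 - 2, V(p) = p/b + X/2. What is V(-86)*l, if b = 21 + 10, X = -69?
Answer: 6933/31 ≈ 223.65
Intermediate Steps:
b = 31
V(p) = -69/2 + p/31 (V(p) = p/31 - 69/2 = -69/2 + p/31)
l = -6 (l = -4 - 2 = -6)
V(-86)*l = (-69/2 + (1/31)*(-86))*(-6) = (-69/2 - 86/31)*(-6) = -2311/62*(-6) = 6933/31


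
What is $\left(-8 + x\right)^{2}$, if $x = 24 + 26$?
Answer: $1764$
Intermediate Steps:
$x = 50$
$\left(-8 + x\right)^{2} = \left(-8 + 50\right)^{2} = 42^{2} = 1764$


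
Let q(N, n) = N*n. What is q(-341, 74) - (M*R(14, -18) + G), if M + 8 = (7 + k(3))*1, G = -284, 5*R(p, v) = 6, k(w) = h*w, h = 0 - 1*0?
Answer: -124744/5 ≈ -24949.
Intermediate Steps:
h = 0 (h = 0 + 0 = 0)
k(w) = 0 (k(w) = 0*w = 0)
R(p, v) = 6/5 (R(p, v) = (⅕)*6 = 6/5)
M = -1 (M = -8 + (7 + 0)*1 = -8 + 7*1 = -8 + 7 = -1)
q(-341, 74) - (M*R(14, -18) + G) = -341*74 - (-1*6/5 - 284) = -25234 - (-6/5 - 284) = -25234 - 1*(-1426/5) = -25234 + 1426/5 = -124744/5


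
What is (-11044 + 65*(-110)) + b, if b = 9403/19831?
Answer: -360795811/19831 ≈ -18194.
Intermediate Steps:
b = 9403/19831 (b = 9403*(1/19831) = 9403/19831 ≈ 0.47416)
(-11044 + 65*(-110)) + b = (-11044 + 65*(-110)) + 9403/19831 = (-11044 - 7150) + 9403/19831 = -18194 + 9403/19831 = -360795811/19831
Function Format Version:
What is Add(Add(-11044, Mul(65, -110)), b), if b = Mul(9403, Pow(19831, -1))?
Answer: Rational(-360795811, 19831) ≈ -18194.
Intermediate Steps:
b = Rational(9403, 19831) (b = Mul(9403, Rational(1, 19831)) = Rational(9403, 19831) ≈ 0.47416)
Add(Add(-11044, Mul(65, -110)), b) = Add(Add(-11044, Mul(65, -110)), Rational(9403, 19831)) = Add(Add(-11044, -7150), Rational(9403, 19831)) = Add(-18194, Rational(9403, 19831)) = Rational(-360795811, 19831)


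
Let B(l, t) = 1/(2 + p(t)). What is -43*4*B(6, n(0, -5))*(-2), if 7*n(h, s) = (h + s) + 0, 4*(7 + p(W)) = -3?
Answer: -1376/23 ≈ -59.826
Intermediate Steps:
p(W) = -31/4 (p(W) = -7 + (1/4)*(-3) = -7 - 3/4 = -31/4)
n(h, s) = h/7 + s/7 (n(h, s) = ((h + s) + 0)/7 = (h + s)/7 = h/7 + s/7)
B(l, t) = -4/23 (B(l, t) = 1/(2 - 31/4) = 1/(-23/4) = -4/23)
-43*4*B(6, n(0, -5))*(-2) = -43*4*(-4/23)*(-2) = -(-688)*(-2)/23 = -43*32/23 = -1376/23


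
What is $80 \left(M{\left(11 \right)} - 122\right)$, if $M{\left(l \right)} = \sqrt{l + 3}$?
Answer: $-9760 + 80 \sqrt{14} \approx -9460.7$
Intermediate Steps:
$M{\left(l \right)} = \sqrt{3 + l}$
$80 \left(M{\left(11 \right)} - 122\right) = 80 \left(\sqrt{3 + 11} - 122\right) = 80 \left(\sqrt{14} - 122\right) = 80 \left(-122 + \sqrt{14}\right) = -9760 + 80 \sqrt{14}$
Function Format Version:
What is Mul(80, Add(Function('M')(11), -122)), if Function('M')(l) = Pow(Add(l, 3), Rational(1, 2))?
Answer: Add(-9760, Mul(80, Pow(14, Rational(1, 2)))) ≈ -9460.7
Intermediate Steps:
Function('M')(l) = Pow(Add(3, l), Rational(1, 2))
Mul(80, Add(Function('M')(11), -122)) = Mul(80, Add(Pow(Add(3, 11), Rational(1, 2)), -122)) = Mul(80, Add(Pow(14, Rational(1, 2)), -122)) = Mul(80, Add(-122, Pow(14, Rational(1, 2)))) = Add(-9760, Mul(80, Pow(14, Rational(1, 2))))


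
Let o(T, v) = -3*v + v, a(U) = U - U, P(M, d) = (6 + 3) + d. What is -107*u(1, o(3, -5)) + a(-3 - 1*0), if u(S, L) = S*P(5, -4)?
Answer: -535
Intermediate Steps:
P(M, d) = 9 + d
a(U) = 0
o(T, v) = -2*v
u(S, L) = 5*S (u(S, L) = S*(9 - 4) = S*5 = 5*S)
-107*u(1, o(3, -5)) + a(-3 - 1*0) = -535 + 0 = -535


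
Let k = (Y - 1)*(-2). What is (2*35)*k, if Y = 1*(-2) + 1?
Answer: 280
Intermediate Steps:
Y = -1 (Y = -2 + 1 = -1)
k = 4 (k = (-1 - 1)*(-2) = -2*(-2) = 4)
(2*35)*k = (2*35)*4 = 70*4 = 280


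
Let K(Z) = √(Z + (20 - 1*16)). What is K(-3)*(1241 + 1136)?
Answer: 2377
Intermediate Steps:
K(Z) = √(4 + Z) (K(Z) = √(Z + (20 - 16)) = √(Z + 4) = √(4 + Z))
K(-3)*(1241 + 1136) = √(4 - 3)*(1241 + 1136) = √1*2377 = 1*2377 = 2377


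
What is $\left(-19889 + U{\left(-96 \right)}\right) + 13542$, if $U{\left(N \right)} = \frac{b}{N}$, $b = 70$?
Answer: $- \frac{304691}{48} \approx -6347.7$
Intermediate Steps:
$U{\left(N \right)} = \frac{70}{N}$
$\left(-19889 + U{\left(-96 \right)}\right) + 13542 = \left(-19889 + \frac{70}{-96}\right) + 13542 = \left(-19889 + 70 \left(- \frac{1}{96}\right)\right) + 13542 = \left(-19889 - \frac{35}{48}\right) + 13542 = - \frac{954707}{48} + 13542 = - \frac{304691}{48}$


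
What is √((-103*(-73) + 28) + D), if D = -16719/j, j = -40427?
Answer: 2*√3083764363994/40427 ≈ 86.876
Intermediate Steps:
D = 16719/40427 (D = -16719/(-40427) = -16719*(-1/40427) = 16719/40427 ≈ 0.41356)
√((-103*(-73) + 28) + D) = √((-103*(-73) + 28) + 16719/40427) = √((7519 + 28) + 16719/40427) = √(7547 + 16719/40427) = √(305119288/40427) = 2*√3083764363994/40427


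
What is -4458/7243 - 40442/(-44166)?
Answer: 48014689/159947169 ≈ 0.30019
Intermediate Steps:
-4458/7243 - 40442/(-44166) = -4458*1/7243 - 40442*(-1/44166) = -4458/7243 + 20221/22083 = 48014689/159947169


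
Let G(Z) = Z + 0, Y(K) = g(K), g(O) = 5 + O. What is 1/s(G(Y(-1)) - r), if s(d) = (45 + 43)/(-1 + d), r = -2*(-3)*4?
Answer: -21/88 ≈ -0.23864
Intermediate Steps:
Y(K) = 5 + K
r = 24 (r = 6*4 = 24)
G(Z) = Z
s(d) = 88/(-1 + d)
1/s(G(Y(-1)) - r) = 1/(88/(-1 + ((5 - 1) - 1*24))) = 1/(88/(-1 + (4 - 24))) = 1/(88/(-1 - 20)) = 1/(88/(-21)) = 1/(88*(-1/21)) = 1/(-88/21) = -21/88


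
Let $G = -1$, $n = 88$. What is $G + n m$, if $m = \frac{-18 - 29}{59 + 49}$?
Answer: $- \frac{1061}{27} \approx -39.296$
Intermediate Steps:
$m = - \frac{47}{108} \approx -0.43519$
$G + n m = -1 + 88 \left(- \frac{47}{108}\right) = -1 - \frac{1034}{27} = - \frac{1061}{27}$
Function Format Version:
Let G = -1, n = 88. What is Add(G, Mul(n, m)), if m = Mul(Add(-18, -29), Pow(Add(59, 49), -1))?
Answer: Rational(-1061, 27) ≈ -39.296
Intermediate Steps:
m = Rational(-47, 108) (m = Mul(-47, Pow(108, -1)) = Mul(-47, Rational(1, 108)) = Rational(-47, 108) ≈ -0.43518)
Add(G, Mul(n, m)) = Add(-1, Mul(88, Rational(-47, 108))) = Add(-1, Rational(-1034, 27)) = Rational(-1061, 27)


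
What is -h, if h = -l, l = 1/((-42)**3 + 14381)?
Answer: -1/59707 ≈ -1.6748e-5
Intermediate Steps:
l = -1/59707 (l = 1/(-74088 + 14381) = 1/(-59707) = -1/59707 ≈ -1.6748e-5)
h = 1/59707 (h = -1*(-1/59707) = 1/59707 ≈ 1.6748e-5)
-h = -1*1/59707 = -1/59707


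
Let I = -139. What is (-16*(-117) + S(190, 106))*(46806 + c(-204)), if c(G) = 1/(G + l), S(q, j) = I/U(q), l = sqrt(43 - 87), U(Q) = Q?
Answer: 173320704926499/1978850 - 355541*I*sqrt(11)/3957700 ≈ 8.7587e+7 - 0.29795*I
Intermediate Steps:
l = 2*I*sqrt(11) (l = sqrt(-44) = 2*I*sqrt(11) ≈ 6.6332*I)
S(q, j) = -139/q
c(G) = 1/(G + 2*I*sqrt(11))
(-16*(-117) + S(190, 106))*(46806 + c(-204)) = (-16*(-117) - 139/190)*(46806 + 1/(-204 + 2*I*sqrt(11))) = (1872 - 139*1/190)*(46806 + 1/(-204 + 2*I*sqrt(11))) = (1872 - 139/190)*(46806 + 1/(-204 + 2*I*sqrt(11))) = 355541*(46806 + 1/(-204 + 2*I*sqrt(11)))/190 = 8320726023/95 + 355541/(190*(-204 + 2*I*sqrt(11)))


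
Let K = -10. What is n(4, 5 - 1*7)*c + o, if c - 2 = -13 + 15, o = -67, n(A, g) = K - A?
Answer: -123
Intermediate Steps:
n(A, g) = -10 - A
c = 4 (c = 2 + (-13 + 15) = 2 + 2 = 4)
n(4, 5 - 1*7)*c + o = (-10 - 1*4)*4 - 67 = (-10 - 4)*4 - 67 = -14*4 - 67 = -56 - 67 = -123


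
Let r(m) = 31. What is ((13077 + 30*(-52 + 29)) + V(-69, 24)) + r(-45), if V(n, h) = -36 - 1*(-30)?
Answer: 12412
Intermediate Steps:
V(n, h) = -6 (V(n, h) = -36 + 30 = -6)
((13077 + 30*(-52 + 29)) + V(-69, 24)) + r(-45) = ((13077 + 30*(-52 + 29)) - 6) + 31 = ((13077 + 30*(-23)) - 6) + 31 = ((13077 - 690) - 6) + 31 = (12387 - 6) + 31 = 12381 + 31 = 12412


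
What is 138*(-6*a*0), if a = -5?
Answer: 0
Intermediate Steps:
138*(-6*a*0) = 138*(-6*(-5)*0) = 138*(30*0) = 138*0 = 0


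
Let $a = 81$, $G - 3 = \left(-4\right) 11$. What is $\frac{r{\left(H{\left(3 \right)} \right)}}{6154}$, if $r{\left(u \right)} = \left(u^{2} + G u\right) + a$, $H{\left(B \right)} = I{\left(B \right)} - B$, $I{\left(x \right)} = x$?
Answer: $\frac{81}{6154} \approx 0.013162$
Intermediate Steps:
$G = -41$ ($G = 3 - 44 = -41$)
$H{\left(B \right)} = 0$ ($H{\left(B \right)} = B - B = 0$)
$r{\left(u \right)} = 81 + u^{2} - 41 u$ ($r{\left(u \right)} = \left(u^{2} - 41 u\right) + 81 = 81 + u^{2} - 41 u$)
$\frac{r{\left(H{\left(3 \right)} \right)}}{6154} = \frac{81 + 0^{2} - 0}{6154} = \left(81 + 0 + 0\right) \frac{1}{6154} = 81 \cdot \frac{1}{6154} = \frac{81}{6154}$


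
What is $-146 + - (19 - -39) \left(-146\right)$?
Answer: $8322$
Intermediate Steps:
$-146 + - (19 - -39) \left(-146\right) = -146 + - (19 + 39) \left(-146\right) = -146 + \left(-1\right) 58 \left(-146\right) = -146 - -8468 = -146 + 8468 = 8322$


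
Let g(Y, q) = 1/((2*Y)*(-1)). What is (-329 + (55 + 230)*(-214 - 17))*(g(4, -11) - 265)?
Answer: 35083461/2 ≈ 1.7542e+7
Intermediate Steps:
g(Y, q) = -1/(2*Y) (g(Y, q) = 1/(-2*Y) = -1/(2*Y))
(-329 + (55 + 230)*(-214 - 17))*(g(4, -11) - 265) = (-329 + (55 + 230)*(-214 - 17))*(-1/2/4 - 265) = (-329 + 285*(-231))*(-1/2*1/4 - 265) = (-329 - 65835)*(-1/8 - 265) = -66164*(-2121/8) = 35083461/2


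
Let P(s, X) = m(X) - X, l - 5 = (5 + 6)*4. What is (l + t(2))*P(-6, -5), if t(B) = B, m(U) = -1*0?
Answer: 255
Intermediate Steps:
m(U) = 0
l = 49 (l = 5 + (5 + 6)*4 = 5 + 11*4 = 5 + 44 = 49)
P(s, X) = -X (P(s, X) = 0 - X = -X)
(l + t(2))*P(-6, -5) = (49 + 2)*(-1*(-5)) = 51*5 = 255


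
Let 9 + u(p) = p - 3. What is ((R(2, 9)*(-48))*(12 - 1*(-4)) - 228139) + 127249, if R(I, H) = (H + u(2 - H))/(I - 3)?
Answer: -108570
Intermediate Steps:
u(p) = -12 + p (u(p) = -9 + (p - 3) = -9 + (-3 + p) = -12 + p)
R(I, H) = -10/(-3 + I) (R(I, H) = (H + (-12 + (2 - H)))/(I - 3) = (H + (-10 - H))/(-3 + I) = -10/(-3 + I))
((R(2, 9)*(-48))*(12 - 1*(-4)) - 228139) + 127249 = ((-10/(-3 + 2)*(-48))*(12 - 1*(-4)) - 228139) + 127249 = ((-10/(-1)*(-48))*(12 + 4) - 228139) + 127249 = ((-10*(-1)*(-48))*16 - 228139) + 127249 = ((10*(-48))*16 - 228139) + 127249 = (-480*16 - 228139) + 127249 = (-7680 - 228139) + 127249 = -235819 + 127249 = -108570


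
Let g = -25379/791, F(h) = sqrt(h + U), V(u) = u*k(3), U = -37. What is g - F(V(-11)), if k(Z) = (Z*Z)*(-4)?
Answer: -25379/791 - sqrt(359) ≈ -51.032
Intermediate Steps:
k(Z) = -4*Z**2 (k(Z) = Z**2*(-4) = -4*Z**2)
V(u) = -36*u (V(u) = u*(-4*3**2) = u*(-4*9) = u*(-36) = -36*u)
F(h) = sqrt(-37 + h) (F(h) = sqrt(h - 37) = sqrt(-37 + h))
g = -25379/791 (g = -25379*1/791 = -25379/791 ≈ -32.085)
g - F(V(-11)) = -25379/791 - sqrt(-37 - 36*(-11)) = -25379/791 - sqrt(-37 + 396) = -25379/791 - sqrt(359)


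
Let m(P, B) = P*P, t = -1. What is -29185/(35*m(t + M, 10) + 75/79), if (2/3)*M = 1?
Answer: -1844492/613 ≈ -3009.0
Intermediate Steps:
M = 3/2 (M = (3/2)*1 = 3/2 ≈ 1.5000)
m(P, B) = P²
-29185/(35*m(t + M, 10) + 75/79) = -29185/(35*(-1 + 3/2)² + 75/79) = -29185/(35*(½)² + 75*(1/79)) = -29185/(35*(¼) + 75/79) = -29185/(35/4 + 75/79) = -29185/3065/316 = -29185*316/3065 = -1844492/613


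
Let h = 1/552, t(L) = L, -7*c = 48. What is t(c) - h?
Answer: -26503/3864 ≈ -6.8590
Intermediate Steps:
c = -48/7 (c = -⅐*48 = -48/7 ≈ -6.8571)
h = 1/552 ≈ 0.0018116
t(c) - h = -48/7 - 1*1/552 = -48/7 - 1/552 = -26503/3864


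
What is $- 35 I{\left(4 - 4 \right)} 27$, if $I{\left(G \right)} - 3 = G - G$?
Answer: $-2835$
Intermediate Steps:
$I{\left(G \right)} = 3$ ($I{\left(G \right)} = 3 + \left(G - G\right) = 3 + 0 = 3$)
$- 35 I{\left(4 - 4 \right)} 27 = \left(-35\right) 3 \cdot 27 = \left(-105\right) 27 = -2835$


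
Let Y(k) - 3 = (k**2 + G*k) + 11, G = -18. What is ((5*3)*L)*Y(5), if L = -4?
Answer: 3060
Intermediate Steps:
Y(k) = 14 + k**2 - 18*k (Y(k) = 3 + ((k**2 - 18*k) + 11) = 3 + (11 + k**2 - 18*k) = 14 + k**2 - 18*k)
((5*3)*L)*Y(5) = ((5*3)*(-4))*(14 + 5**2 - 18*5) = (15*(-4))*(14 + 25 - 90) = -60*(-51) = 3060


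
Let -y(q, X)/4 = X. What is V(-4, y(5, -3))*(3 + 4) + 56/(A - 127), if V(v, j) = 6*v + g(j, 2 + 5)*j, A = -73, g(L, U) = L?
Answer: 20993/25 ≈ 839.72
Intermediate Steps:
y(q, X) = -4*X
V(v, j) = j² + 6*v (V(v, j) = 6*v + j*j = 6*v + j² = j² + 6*v)
V(-4, y(5, -3))*(3 + 4) + 56/(A - 127) = ((-4*(-3))² + 6*(-4))*(3 + 4) + 56/(-73 - 127) = (12² - 24)*7 + 56/(-200) = (144 - 24)*7 - 1/200*56 = 120*7 - 7/25 = 840 - 7/25 = 20993/25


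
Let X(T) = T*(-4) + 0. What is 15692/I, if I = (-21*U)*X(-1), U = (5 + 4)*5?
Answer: -3923/945 ≈ -4.1513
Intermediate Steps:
X(T) = -4*T (X(T) = -4*T + 0 = -4*T)
U = 45 (U = 9*5 = 45)
I = -3780 (I = (-21*45)*(-4*(-1)) = -945*4 = -3780)
15692/I = 15692/(-3780) = 15692*(-1/3780) = -3923/945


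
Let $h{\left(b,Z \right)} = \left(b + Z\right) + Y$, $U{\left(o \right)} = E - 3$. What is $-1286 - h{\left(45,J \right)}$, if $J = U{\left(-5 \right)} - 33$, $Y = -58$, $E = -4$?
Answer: $-1233$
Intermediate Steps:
$U{\left(o \right)} = -7$ ($U{\left(o \right)} = -4 - 3 = -7$)
$J = -40$ ($J = -7 - 33 = -40$)
$h{\left(b,Z \right)} = -58 + Z + b$ ($h{\left(b,Z \right)} = \left(b + Z\right) - 58 = \left(Z + b\right) - 58 = -58 + Z + b$)
$-1286 - h{\left(45,J \right)} = -1286 - \left(-58 - 40 + 45\right) = -1286 - -53 = -1286 + 53 = -1233$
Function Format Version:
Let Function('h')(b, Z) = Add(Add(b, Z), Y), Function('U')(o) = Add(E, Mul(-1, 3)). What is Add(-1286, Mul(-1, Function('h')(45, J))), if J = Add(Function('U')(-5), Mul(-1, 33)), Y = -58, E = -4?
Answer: -1233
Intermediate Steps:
Function('U')(o) = -7 (Function('U')(o) = Add(-4, Mul(-1, 3)) = Add(-4, -3) = -7)
J = -40 (J = Add(-7, Mul(-1, 33)) = Add(-7, -33) = -40)
Function('h')(b, Z) = Add(-58, Z, b) (Function('h')(b, Z) = Add(Add(b, Z), -58) = Add(Add(Z, b), -58) = Add(-58, Z, b))
Add(-1286, Mul(-1, Function('h')(45, J))) = Add(-1286, Mul(-1, Add(-58, -40, 45))) = Add(-1286, Mul(-1, -53)) = Add(-1286, 53) = -1233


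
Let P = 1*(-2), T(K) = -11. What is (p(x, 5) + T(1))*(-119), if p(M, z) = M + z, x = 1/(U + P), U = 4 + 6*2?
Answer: 1411/2 ≈ 705.50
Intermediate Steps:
P = -2
U = 16 (U = 4 + 12 = 16)
x = 1/14 (x = 1/(16 - 2) = 1/14 ≈ 0.071429)
(p(x, 5) + T(1))*(-119) = ((1/14 + 5) - 11)*(-119) = (71/14 - 11)*(-119) = -83/14*(-119) = 1411/2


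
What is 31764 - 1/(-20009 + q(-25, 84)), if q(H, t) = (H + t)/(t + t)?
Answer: 106773193260/3361453 ≈ 31764.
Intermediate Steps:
q(H, t) = (H + t)/(2*t) (q(H, t) = (H + t)/((2*t)) = (H + t)*(1/(2*t)) = (H + t)/(2*t))
31764 - 1/(-20009 + q(-25, 84)) = 31764 - 1/(-20009 + (½)*(-25 + 84)/84) = 31764 - 1/(-20009 + (½)*(1/84)*59) = 31764 - 1/(-20009 + 59/168) = 31764 - 1/(-3361453/168) = 31764 - 1*(-168/3361453) = 31764 + 168/3361453 = 106773193260/3361453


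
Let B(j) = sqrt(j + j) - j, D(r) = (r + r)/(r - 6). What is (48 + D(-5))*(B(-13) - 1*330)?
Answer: -170546/11 + 538*I*sqrt(26)/11 ≈ -15504.0 + 249.39*I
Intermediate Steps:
D(r) = 2*r/(-6 + r) (D(r) = (2*r)/(-6 + r) = 2*r/(-6 + r))
B(j) = -j + sqrt(2)*sqrt(j) (B(j) = sqrt(2*j) - j = sqrt(2)*sqrt(j) - j = -j + sqrt(2)*sqrt(j))
(48 + D(-5))*(B(-13) - 1*330) = (48 + 2*(-5)/(-6 - 5))*((-1*(-13) + sqrt(2)*sqrt(-13)) - 1*330) = (48 + 2*(-5)/(-11))*((13 + sqrt(2)*(I*sqrt(13))) - 330) = (48 + 2*(-5)*(-1/11))*((13 + I*sqrt(26)) - 330) = (48 + 10/11)*(-317 + I*sqrt(26)) = 538*(-317 + I*sqrt(26))/11 = -170546/11 + 538*I*sqrt(26)/11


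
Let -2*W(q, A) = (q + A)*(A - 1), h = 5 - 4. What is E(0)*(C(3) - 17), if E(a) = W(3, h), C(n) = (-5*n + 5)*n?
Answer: 0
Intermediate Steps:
h = 1
W(q, A) = -(-1 + A)*(A + q)/2 (W(q, A) = -(q + A)*(A - 1)/2 = -(A + q)*(-1 + A)/2 = -(-1 + A)*(A + q)/2)
C(n) = n*(5 - 5*n) (C(n) = (5 - 5*n)*n = n*(5 - 5*n))
E(a) = 0 (E(a) = (½)*1 + (½)*3 - ½*1² - ½*1*3 = ½ + 3/2 - ½*1 - 3/2 = ½ + 3/2 - ½ - 3/2 = 0)
E(0)*(C(3) - 17) = 0*(5*3*(1 - 1*3) - 17) = 0*(5*3*(1 - 3) - 17) = 0*(5*3*(-2) - 17) = 0*(-30 - 17) = 0*(-47) = 0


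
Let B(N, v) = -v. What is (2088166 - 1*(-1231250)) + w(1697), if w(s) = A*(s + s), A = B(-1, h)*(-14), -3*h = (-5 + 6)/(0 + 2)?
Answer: 9934490/3 ≈ 3.3115e+6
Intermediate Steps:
h = -⅙ (h = -(-5 + 6)/(3*(0 + 2)) = -1/(3*2) = -⅓*½ = -⅙ ≈ -0.16667)
A = -7/3 (A = -1*(-⅙)*(-14) = (⅙)*(-14) = -7/3 ≈ -2.3333)
w(s) = -14*s/3 (w(s) = -7*(s + s)/3 = -14*s/3)
(2088166 - 1*(-1231250)) + w(1697) = (2088166 - 1*(-1231250)) - 14/3*1697 = (2088166 + 1231250) - 23758/3 = 3319416 - 23758/3 = 9934490/3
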